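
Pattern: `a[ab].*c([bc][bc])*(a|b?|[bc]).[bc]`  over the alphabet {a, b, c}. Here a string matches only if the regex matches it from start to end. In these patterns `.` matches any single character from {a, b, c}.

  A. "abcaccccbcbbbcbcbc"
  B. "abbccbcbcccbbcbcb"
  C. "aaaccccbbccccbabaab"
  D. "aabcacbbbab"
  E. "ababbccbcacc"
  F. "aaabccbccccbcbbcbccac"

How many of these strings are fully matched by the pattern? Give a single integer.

A → match
B → match
C → no match
D → match
E → match
F → match
Total matched: 5

5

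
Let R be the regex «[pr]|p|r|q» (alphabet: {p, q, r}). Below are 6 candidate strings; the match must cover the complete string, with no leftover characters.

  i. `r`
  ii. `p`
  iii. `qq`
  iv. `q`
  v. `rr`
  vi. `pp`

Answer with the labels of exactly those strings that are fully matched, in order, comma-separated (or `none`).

i → match
ii → match
iii → no match
iv → match
v → no match
vi → no match

i, ii, iv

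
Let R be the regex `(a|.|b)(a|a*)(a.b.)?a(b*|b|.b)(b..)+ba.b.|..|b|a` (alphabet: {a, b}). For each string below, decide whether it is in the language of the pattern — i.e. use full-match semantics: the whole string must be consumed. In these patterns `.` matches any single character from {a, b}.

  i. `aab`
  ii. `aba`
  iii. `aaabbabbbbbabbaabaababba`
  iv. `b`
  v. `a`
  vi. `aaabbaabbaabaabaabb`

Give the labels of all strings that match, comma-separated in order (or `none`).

i → no match
ii → no match
iii → match
iv → match
v → match
vi → match

iii, iv, v, vi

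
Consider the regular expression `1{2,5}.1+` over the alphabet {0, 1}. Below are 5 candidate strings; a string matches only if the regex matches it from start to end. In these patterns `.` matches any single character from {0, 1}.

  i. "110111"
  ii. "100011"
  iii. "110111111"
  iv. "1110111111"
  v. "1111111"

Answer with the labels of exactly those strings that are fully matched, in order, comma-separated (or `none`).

i → match
ii → no match
iii → match
iv → match
v → match

i, iii, iv, v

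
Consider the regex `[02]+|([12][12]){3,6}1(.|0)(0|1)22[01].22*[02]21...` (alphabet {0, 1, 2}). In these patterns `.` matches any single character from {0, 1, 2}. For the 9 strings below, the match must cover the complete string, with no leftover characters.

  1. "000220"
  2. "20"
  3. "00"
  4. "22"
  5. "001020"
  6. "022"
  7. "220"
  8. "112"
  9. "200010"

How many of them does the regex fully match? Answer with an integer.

1 → match
2 → match
3 → match
4 → match
5 → no match
6 → match
7 → match
8 → no match
9 → no match
Total matched: 6

6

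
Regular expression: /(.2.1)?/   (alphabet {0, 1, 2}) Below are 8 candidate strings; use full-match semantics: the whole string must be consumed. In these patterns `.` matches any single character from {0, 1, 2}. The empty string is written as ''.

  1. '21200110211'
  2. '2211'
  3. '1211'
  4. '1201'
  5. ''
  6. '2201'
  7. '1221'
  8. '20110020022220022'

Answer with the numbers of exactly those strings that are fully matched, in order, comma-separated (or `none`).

1. '21200110211' → no match
2. '2211' → match
3. '1211' → match
4. '1201' → match
5. '' → match
6. '2201' → match
7. '1221' → match
8 → no match

2, 3, 4, 5, 6, 7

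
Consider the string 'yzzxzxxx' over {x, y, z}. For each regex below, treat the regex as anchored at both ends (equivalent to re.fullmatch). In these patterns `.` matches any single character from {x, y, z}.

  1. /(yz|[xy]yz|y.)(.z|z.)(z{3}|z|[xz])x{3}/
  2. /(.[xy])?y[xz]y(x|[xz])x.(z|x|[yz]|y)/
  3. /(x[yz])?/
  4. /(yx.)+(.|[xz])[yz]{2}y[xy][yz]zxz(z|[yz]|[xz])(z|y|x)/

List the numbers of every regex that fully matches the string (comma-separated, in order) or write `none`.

1

1 → match
2 → no match
3 → no match
4 → no match — must start with 'yx'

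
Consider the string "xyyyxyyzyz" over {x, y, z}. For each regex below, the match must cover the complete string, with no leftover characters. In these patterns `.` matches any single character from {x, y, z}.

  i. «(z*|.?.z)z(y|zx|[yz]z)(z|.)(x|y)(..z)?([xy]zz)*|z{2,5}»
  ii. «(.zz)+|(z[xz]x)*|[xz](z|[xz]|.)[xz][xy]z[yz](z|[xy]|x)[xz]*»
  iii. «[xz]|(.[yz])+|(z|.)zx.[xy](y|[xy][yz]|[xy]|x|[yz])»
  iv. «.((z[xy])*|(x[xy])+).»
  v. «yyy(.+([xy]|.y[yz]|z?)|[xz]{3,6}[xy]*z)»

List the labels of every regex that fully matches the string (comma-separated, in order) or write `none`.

iii

i → no match
ii → no match
iii → match
iv → no match
v → no match — must start with "yyy"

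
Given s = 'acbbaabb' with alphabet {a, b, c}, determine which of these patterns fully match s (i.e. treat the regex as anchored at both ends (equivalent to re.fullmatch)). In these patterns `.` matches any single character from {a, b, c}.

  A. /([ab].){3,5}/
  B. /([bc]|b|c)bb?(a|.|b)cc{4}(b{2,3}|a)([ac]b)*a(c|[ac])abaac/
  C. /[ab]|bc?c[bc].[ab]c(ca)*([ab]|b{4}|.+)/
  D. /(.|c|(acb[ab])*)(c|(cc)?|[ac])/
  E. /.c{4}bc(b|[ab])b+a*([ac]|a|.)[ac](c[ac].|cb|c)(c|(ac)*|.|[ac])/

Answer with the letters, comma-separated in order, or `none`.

A → match
B → no match — must end with 'abaac'
C → no match
D → no match
E → no match

A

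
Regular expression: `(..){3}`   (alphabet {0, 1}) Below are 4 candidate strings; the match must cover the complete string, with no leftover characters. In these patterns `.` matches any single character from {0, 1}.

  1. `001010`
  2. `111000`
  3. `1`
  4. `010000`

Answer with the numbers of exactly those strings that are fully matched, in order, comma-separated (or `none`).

1, 2, 4

1. `001010` → match
2. `111000` → match
3. `1` → no match
4. `010000` → match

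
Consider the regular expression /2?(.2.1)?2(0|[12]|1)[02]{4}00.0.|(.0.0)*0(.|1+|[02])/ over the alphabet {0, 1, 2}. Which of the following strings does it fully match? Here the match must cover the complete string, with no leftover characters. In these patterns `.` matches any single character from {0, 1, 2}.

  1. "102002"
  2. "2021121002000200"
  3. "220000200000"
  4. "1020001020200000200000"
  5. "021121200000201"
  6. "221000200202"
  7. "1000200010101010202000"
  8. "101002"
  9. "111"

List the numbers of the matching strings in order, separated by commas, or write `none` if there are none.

1, 2, 3, 4, 5, 6, 7, 8

1. "102002" → match
2 → match
3. "220000200000" → match
4 → match
5 → match
6. "221000200202" → match
7 → match
8. "101002" → match
9. "111" → no match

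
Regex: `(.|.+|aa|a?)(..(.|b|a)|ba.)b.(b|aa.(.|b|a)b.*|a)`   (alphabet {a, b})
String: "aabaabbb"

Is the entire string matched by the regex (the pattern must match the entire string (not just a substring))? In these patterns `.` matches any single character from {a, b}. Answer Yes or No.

Yes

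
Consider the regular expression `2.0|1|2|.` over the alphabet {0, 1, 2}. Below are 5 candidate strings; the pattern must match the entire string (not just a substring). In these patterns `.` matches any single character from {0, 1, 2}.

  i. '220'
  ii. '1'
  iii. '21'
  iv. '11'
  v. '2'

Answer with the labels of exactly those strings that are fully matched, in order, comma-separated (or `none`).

i → match
ii → match
iii → no match
iv → no match
v → match

i, ii, v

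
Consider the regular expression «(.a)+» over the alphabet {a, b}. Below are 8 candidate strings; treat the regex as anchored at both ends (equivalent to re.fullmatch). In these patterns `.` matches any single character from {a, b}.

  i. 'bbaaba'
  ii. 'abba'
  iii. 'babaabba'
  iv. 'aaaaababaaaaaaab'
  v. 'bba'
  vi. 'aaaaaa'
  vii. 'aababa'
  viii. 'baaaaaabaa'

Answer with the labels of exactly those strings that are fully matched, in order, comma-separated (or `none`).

i. 'bbaaba' → no match
ii. 'abba' → no match
iii. 'babaabba' → no match
iv → no match — must end with 'a'
v. 'bba' → no match
vi. 'aaaaaa' → match
vii. 'aababa' → match
viii. 'baaaaaabaa' → no match

vi, vii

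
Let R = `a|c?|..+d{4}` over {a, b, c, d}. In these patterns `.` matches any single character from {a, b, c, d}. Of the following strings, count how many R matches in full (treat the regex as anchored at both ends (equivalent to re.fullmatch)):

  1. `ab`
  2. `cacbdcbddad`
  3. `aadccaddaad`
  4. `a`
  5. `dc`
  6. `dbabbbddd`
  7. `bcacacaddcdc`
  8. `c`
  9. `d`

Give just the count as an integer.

1 → no match
2 → no match
3 → no match
4 → match
5 → no match
6 → no match
7 → no match
8 → match
9 → no match
Total matched: 2

2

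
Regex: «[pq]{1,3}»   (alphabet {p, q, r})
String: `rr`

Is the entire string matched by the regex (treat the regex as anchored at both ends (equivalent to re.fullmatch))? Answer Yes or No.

No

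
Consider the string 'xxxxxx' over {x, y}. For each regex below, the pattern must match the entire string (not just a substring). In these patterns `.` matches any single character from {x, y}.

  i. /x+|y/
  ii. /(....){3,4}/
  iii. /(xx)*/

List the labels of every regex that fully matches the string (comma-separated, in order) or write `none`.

i → match
ii → no match
iii → match

i, iii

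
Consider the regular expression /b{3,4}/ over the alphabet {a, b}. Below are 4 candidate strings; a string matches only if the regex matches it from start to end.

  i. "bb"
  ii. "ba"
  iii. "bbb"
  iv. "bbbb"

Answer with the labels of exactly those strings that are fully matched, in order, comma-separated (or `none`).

i → no match
ii → no match — must end with "b"
iii → match
iv → match

iii, iv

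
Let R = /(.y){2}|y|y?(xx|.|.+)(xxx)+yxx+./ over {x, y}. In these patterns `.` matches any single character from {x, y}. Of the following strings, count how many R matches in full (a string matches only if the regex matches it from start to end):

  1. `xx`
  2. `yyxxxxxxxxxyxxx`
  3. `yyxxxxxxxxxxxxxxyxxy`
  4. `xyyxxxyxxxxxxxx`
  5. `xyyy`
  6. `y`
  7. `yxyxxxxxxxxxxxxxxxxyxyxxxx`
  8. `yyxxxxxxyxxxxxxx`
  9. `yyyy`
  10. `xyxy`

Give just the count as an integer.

1. `xx` → no match
2 → match
3 → match
4 → match
5. `xyyy` → match
6. `y` → match
7 → no match
8 → match
9. `yyyy` → match
10. `xyxy` → match
Total matched: 8

8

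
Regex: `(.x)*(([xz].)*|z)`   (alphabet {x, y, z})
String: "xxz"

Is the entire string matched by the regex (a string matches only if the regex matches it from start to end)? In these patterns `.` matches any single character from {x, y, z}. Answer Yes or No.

Yes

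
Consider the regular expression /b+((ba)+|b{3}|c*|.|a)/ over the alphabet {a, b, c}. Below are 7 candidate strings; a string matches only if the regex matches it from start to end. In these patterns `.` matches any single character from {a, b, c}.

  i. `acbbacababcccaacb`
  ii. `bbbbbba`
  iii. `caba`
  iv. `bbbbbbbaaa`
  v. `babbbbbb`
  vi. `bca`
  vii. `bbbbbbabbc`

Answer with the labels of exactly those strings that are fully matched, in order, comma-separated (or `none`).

ii

i → no match — must start with `b`
ii. `bbbbbba` → match
iii. `caba` → no match — must start with `b`
iv. `bbbbbbbaaa` → no match
v. `babbbbbb` → no match
vi. `bca` → no match
vii. `bbbbbbabbc` → no match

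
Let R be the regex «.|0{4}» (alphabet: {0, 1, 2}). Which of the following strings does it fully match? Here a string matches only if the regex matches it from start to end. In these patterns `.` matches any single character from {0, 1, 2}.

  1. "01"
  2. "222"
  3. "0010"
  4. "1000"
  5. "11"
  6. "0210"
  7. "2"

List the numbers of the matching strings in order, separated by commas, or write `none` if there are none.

7

1 → no match
2 → no match
3 → no match
4 → no match
5 → no match
6 → no match
7 → match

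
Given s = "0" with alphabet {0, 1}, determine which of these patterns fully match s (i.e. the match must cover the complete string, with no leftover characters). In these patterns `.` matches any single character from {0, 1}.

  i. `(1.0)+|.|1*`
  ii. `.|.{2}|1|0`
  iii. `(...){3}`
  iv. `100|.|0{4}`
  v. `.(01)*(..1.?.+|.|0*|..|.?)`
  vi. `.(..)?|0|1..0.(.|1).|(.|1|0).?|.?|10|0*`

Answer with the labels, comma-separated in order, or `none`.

i, ii, iv, v, vi

i → match
ii → match
iii → no match
iv → match
v → match
vi → match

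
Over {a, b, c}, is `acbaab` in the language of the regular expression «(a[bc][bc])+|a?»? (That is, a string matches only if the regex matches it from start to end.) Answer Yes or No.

No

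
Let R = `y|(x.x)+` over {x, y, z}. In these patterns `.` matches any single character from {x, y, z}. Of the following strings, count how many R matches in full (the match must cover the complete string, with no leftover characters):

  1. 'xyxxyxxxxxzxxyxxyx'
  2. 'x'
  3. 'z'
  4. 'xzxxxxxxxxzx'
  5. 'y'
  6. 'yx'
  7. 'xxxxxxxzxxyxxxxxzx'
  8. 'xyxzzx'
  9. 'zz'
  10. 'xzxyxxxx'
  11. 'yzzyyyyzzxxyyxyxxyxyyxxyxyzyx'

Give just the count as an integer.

4

1 → match
2 → no match
3 → no match
4 → match
5 → match
6 → no match
7 → match
8 → no match
9 → no match
10 → no match
11 → no match
Total matched: 4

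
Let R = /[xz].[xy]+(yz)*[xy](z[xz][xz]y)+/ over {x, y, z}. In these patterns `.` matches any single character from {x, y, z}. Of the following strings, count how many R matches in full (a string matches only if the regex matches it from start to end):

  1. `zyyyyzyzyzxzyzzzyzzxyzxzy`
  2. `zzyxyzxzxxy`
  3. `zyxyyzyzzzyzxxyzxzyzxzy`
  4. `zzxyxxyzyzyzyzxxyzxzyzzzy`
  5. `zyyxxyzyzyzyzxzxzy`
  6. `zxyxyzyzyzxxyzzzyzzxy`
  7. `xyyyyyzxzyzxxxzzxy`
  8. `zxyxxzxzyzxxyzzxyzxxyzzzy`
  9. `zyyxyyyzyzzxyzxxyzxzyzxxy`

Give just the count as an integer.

1 → match
2 → match
3 → match
4 → match
5 → match
6 → match
7 → no match
8 → match
9 → match
Total matched: 8

8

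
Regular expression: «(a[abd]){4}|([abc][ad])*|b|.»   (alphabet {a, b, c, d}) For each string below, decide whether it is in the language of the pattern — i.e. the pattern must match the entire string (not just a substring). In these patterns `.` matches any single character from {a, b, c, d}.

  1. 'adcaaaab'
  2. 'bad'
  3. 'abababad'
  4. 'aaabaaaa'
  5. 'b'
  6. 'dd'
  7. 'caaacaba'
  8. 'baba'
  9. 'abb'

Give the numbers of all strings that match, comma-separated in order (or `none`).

3, 4, 5, 7, 8

1 → no match
2 → no match
3 → match
4 → match
5 → match
6 → no match
7 → match
8 → match
9 → no match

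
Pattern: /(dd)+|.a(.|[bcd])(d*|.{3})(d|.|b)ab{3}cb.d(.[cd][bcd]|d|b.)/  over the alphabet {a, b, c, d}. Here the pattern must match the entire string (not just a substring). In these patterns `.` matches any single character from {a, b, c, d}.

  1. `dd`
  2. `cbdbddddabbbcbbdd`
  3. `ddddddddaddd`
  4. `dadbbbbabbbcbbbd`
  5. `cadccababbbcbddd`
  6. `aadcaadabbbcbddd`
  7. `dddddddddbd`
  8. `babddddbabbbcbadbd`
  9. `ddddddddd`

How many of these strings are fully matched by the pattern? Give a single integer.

4

1. `dd` → match
2 → no match
3. `ddddddddaddd` → no match
4 → no match
5 → match
6 → match
7. `dddddddddbd` → no match
8 → match
9. `ddddddddd` → no match
Total matched: 4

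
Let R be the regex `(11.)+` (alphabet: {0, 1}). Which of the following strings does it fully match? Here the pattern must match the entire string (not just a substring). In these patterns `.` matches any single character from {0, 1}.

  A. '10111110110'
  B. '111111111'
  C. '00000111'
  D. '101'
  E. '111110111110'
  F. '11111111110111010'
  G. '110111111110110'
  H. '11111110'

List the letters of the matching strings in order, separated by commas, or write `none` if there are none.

A. '10111110110' → no match — must start with '11'
B. '111111111' → match
C. '00000111' → no match — must start with '11'
D. '101' → no match — must start with '11'
E. '111110111110' → match
F → no match
G → match
H. '11111110' → no match

B, E, G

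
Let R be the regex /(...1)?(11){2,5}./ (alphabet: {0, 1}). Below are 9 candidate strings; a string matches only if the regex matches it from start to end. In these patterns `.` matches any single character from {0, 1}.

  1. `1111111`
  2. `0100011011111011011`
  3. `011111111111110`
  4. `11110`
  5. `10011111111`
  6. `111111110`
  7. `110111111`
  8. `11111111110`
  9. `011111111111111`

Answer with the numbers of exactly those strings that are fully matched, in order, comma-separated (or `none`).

1. `1111111` → match
2 → no match
3 → match
4. `11110` → match
5. `10011111111` → match
6. `111111110` → match
7. `110111111` → match
8. `11111111110` → match
9 → match

1, 3, 4, 5, 6, 7, 8, 9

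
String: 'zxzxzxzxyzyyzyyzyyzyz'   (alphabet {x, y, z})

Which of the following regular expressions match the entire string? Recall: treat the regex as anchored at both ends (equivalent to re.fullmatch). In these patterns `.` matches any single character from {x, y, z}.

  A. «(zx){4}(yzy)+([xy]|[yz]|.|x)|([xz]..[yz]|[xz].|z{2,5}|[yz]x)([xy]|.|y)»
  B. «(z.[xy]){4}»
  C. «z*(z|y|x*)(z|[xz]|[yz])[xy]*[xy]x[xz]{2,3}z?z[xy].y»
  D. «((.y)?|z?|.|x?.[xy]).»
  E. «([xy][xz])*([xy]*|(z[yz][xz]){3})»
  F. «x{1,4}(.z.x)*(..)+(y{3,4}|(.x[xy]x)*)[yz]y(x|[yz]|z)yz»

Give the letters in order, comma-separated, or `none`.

A → match
B → no match
C → no match — must end with 'y'
D → no match
E → no match
F → no match — must start with 'x'

A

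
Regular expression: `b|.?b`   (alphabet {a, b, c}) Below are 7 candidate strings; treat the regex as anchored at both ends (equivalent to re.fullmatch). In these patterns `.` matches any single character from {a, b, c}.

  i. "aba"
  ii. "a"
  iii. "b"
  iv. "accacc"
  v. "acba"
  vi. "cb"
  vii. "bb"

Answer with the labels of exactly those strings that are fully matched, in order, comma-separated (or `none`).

i → no match — must end with "b"
ii → no match — must end with "b"
iii → match
iv → no match — must end with "b"
v → no match — must end with "b"
vi → match
vii → match

iii, vi, vii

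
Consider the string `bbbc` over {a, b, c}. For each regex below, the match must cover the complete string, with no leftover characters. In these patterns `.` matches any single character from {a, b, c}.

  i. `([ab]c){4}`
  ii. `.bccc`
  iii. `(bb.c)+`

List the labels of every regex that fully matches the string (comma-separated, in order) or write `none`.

iii

i → no match
ii → no match — must end with `bccc`
iii → match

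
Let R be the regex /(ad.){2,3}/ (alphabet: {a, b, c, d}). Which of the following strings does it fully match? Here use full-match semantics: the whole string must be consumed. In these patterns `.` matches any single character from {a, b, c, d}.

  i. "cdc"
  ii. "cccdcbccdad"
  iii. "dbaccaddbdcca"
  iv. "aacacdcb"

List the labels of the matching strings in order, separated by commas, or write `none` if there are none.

none

i. "cdc" → no match — must start with "ad"
ii. "cccdcbccdad" → no match — must start with "ad"
iii → no match — must start with "ad"
iv. "aacacdcb" → no match — must start with "ad"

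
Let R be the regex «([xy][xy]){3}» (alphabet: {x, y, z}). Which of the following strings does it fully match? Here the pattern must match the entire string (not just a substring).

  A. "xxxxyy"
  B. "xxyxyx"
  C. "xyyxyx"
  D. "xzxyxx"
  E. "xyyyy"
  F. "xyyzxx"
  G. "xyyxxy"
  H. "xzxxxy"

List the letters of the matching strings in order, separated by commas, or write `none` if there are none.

A, B, C, G

A → match
B → match
C → match
D → no match
E → no match
F → no match
G → match
H → no match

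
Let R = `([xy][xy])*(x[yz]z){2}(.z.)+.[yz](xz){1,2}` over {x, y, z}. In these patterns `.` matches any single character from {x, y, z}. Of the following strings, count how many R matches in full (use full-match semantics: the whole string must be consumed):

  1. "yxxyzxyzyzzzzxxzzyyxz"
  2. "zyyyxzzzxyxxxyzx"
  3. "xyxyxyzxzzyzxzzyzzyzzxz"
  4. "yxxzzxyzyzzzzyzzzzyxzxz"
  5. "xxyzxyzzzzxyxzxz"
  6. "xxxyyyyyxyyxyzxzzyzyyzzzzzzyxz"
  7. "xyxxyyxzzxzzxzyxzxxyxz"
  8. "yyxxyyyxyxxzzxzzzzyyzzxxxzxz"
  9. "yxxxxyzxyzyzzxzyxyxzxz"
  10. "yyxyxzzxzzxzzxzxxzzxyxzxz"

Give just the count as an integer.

1 → match
2 → no match — must end with "xz"
3 → match
4 → match
5 → no match
6 → no match
7 → match
8 → no match
9 → match
10 → match
Total matched: 6

6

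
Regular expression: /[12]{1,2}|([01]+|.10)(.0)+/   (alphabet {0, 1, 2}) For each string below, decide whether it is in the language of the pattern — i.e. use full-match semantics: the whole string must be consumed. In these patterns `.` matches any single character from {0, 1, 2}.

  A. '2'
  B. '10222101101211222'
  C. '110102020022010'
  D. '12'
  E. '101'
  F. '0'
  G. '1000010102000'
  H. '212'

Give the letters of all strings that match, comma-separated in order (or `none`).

A. '2' → match
B → no match
C → no match
D. '12' → match
E. '101' → no match
F. '0' → no match
G → match
H. '212' → no match

A, D, G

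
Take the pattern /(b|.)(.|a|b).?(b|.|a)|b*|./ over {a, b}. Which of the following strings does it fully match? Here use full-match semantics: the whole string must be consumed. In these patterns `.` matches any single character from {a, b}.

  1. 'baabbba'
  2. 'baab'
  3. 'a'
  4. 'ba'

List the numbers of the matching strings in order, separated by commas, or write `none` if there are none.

2, 3

1 → no match
2 → match
3 → match
4 → no match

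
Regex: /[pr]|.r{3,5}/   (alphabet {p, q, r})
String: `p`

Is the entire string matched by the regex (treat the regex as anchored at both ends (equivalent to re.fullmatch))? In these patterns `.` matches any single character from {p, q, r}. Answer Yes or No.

Yes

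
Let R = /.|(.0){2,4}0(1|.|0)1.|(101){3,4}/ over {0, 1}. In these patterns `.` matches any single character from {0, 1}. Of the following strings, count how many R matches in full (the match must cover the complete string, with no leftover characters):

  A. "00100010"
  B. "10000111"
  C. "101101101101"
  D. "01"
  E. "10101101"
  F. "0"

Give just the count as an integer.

A → match
B → match
C → match
D → no match
E → no match
F → match
Total matched: 4

4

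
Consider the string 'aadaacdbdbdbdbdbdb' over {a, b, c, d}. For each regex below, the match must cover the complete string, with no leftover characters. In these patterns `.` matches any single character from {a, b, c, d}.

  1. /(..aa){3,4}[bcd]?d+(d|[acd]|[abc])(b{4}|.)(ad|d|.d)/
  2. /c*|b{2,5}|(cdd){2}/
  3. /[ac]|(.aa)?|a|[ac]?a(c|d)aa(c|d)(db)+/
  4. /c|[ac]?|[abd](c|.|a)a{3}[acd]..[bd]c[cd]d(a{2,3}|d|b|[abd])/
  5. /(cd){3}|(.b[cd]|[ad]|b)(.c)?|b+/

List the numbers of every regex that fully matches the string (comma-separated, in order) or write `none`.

3

1 → no match
2 → no match
3 → match
4 → no match
5 → no match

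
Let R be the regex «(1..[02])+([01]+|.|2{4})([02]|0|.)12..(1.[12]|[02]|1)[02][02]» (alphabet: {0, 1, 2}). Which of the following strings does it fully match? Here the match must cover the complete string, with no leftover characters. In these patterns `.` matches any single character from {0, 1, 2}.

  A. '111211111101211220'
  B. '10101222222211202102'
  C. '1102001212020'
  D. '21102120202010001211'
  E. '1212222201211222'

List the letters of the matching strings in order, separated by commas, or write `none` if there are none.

A, B, C, E

A → match
B → match
C → match
D → no match — must start with '1'
E → match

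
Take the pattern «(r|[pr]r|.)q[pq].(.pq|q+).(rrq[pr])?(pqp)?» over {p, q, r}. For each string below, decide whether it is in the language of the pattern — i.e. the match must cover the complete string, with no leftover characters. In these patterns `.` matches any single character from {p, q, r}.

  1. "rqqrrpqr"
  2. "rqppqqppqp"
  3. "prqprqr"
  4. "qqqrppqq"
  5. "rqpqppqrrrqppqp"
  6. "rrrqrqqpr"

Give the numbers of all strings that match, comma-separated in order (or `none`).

1 → match
2 → match
3 → match
4 → match
5 → match
6 → no match

1, 2, 3, 4, 5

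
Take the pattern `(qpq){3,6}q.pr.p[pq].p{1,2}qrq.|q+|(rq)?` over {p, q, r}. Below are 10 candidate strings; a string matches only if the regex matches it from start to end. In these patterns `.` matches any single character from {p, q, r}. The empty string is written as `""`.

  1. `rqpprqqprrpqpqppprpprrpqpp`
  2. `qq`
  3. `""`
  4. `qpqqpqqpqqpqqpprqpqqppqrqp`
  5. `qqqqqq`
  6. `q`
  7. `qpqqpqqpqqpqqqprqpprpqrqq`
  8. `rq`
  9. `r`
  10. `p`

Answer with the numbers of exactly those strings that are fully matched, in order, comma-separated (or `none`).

2, 3, 4, 5, 6, 7, 8

1 → no match
2 → match
3 → match
4 → match
5 → match
6 → match
7 → match
8 → match
9 → no match
10 → no match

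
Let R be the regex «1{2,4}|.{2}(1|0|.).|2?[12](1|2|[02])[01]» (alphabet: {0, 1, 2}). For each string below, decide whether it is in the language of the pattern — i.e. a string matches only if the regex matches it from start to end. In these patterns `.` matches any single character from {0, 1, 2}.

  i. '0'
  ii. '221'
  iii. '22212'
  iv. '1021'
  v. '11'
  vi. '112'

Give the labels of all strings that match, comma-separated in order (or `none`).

i → no match
ii → match
iii → no match
iv → match
v → match
vi → no match

ii, iv, v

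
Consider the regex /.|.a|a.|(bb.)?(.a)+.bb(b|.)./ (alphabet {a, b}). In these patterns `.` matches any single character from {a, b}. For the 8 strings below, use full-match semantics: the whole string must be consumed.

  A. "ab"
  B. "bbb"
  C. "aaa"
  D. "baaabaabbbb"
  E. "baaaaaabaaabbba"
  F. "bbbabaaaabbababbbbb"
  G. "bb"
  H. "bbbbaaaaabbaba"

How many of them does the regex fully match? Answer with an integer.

2

A → match
B → no match
C → no match
D → match
E → no match
F → no match
G → no match
H → no match
Total matched: 2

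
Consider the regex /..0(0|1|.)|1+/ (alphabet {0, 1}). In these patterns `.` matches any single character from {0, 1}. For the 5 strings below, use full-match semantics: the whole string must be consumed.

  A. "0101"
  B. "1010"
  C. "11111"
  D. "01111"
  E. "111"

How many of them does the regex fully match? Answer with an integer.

A → match
B → no match
C → match
D → no match
E → match
Total matched: 3

3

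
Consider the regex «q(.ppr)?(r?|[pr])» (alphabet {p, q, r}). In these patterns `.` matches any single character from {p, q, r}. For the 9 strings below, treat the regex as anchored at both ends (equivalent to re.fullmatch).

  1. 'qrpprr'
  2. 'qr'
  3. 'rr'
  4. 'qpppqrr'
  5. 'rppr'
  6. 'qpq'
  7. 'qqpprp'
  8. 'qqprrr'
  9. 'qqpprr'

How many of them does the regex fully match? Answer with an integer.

4

1. 'qrpprr' → match
2. 'qr' → match
3. 'rr' → no match — must start with 'q'
4. 'qpppqrr' → no match
5. 'rppr' → no match — must start with 'q'
6. 'qpq' → no match
7. 'qqpprp' → match
8. 'qqprrr' → no match
9. 'qqpprr' → match
Total matched: 4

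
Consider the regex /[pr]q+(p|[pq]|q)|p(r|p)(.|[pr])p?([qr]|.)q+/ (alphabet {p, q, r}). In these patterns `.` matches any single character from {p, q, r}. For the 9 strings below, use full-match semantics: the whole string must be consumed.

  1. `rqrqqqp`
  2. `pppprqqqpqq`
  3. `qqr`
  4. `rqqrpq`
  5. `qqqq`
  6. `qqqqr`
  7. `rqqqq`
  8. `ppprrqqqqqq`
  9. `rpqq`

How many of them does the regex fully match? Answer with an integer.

1 → no match
2 → no match
3 → no match
4 → no match
5 → no match
6 → no match
7 → match
8 → no match
9 → no match
Total matched: 1

1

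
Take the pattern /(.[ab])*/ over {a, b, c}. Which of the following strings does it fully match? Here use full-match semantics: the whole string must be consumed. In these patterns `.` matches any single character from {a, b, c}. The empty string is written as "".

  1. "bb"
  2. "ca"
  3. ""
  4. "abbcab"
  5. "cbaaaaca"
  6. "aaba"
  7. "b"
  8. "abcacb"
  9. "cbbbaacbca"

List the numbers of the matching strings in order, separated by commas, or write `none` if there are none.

1 → match
2 → match
3 → match
4 → no match
5 → match
6 → match
7 → no match
8 → match
9 → match

1, 2, 3, 5, 6, 8, 9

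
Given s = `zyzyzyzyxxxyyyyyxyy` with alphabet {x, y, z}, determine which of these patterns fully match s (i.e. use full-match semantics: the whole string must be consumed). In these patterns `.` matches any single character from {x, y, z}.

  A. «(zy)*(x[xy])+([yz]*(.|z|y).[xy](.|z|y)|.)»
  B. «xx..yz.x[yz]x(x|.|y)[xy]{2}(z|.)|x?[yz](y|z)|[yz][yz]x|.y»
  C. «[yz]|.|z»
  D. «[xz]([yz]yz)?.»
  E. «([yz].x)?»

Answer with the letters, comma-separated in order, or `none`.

A

A → match
B → no match
C → no match
D → no match
E → no match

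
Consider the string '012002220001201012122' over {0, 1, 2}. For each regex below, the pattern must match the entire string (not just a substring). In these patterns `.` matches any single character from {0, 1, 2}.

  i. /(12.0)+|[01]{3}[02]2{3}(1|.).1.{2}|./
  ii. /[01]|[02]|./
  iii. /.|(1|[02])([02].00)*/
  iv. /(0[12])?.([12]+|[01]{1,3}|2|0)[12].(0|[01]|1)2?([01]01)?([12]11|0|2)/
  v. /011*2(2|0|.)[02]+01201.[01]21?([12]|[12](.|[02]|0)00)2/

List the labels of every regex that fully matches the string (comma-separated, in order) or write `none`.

v

i → no match
ii → no match
iii → no match
iv → no match
v → match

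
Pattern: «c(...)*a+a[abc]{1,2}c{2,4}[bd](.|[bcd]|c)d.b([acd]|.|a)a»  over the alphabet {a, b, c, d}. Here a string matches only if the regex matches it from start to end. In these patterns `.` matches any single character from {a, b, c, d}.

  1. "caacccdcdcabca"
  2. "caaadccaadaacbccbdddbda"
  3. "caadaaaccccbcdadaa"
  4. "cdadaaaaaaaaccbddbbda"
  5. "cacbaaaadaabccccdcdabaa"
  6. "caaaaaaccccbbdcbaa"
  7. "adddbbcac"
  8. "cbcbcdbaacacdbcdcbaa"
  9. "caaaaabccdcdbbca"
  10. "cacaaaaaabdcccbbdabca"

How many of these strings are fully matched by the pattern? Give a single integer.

1 → no match
2 → match
3 → no match
4 → match
5 → no match
6 → match
7 → no match — must start with "c"
8 → no match
9 → match
10 → no match
Total matched: 4

4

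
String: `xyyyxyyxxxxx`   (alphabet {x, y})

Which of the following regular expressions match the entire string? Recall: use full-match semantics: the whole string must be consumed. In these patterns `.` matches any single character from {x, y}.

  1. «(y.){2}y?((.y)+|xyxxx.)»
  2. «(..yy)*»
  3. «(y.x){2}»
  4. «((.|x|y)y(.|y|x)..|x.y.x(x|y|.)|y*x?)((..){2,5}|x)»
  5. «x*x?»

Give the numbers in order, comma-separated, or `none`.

1 → no match — must start with `y`
2 → no match
3 → no match — must start with `y`
4 → match
5 → no match

4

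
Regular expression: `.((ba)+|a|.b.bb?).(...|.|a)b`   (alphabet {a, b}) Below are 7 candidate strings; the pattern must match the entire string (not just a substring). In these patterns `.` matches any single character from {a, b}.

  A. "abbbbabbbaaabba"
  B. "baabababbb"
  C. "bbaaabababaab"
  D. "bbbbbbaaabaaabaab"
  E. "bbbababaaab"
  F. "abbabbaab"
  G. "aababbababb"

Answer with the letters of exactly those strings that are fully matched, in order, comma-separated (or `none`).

F, G

A → no match — must end with "b"
B → no match
C → no match
D → no match
E → no match
F → match
G → match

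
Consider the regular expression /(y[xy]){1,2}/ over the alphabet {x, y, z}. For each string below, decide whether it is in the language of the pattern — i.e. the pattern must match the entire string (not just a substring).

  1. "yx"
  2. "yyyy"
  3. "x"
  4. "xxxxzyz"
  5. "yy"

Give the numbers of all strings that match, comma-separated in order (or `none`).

1, 2, 5

1. "yx" → match
2. "yyyy" → match
3. "x" → no match — must start with "y"
4. "xxxxzyz" → no match — must start with "y"
5. "yy" → match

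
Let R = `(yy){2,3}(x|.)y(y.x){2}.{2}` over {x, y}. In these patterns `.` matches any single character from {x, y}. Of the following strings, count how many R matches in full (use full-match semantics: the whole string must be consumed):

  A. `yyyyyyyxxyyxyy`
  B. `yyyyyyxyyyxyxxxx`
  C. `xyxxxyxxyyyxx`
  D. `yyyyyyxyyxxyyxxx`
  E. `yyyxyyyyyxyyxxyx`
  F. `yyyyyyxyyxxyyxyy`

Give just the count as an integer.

A → match
B → match
C → no match — must start with `yy`
D → match
E → no match
F → match
Total matched: 4

4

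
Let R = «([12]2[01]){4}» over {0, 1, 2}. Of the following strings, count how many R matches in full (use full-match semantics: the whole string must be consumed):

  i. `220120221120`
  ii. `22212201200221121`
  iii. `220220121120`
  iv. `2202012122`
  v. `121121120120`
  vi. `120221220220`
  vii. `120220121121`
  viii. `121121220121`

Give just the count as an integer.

i → match
ii → no match
iii → match
iv → no match
v → match
vi → match
vii → match
viii → match
Total matched: 6

6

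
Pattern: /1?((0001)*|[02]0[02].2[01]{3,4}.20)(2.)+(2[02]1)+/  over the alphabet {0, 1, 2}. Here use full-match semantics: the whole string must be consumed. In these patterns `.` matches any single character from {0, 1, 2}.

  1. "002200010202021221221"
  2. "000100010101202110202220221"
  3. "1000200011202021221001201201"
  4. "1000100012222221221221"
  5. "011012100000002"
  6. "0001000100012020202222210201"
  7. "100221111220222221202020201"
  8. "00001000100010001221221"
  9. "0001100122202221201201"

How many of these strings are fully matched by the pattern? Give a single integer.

1 → no match
2 → no match
3 → no match
4 → match
5 → no match — must end with "1"
6 → no match
7 → no match
8 → no match
9 → no match
Total matched: 1

1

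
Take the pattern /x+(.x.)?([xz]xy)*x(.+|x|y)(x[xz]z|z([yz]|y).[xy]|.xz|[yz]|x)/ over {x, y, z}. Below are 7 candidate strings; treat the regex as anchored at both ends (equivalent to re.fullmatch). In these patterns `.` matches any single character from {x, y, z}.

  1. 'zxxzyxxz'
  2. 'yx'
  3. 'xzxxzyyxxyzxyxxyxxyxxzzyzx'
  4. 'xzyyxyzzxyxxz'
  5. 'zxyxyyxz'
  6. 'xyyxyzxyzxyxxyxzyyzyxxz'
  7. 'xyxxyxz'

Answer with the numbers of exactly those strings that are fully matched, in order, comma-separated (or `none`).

none

1. 'zxxzyxxz' → no match — must start with 'x'
2. 'yx' → no match — must start with 'x'
3 → no match
4 → no match
5. 'zxyxyyxz' → no match — must start with 'x'
6 → no match
7. 'xyxxyxz' → no match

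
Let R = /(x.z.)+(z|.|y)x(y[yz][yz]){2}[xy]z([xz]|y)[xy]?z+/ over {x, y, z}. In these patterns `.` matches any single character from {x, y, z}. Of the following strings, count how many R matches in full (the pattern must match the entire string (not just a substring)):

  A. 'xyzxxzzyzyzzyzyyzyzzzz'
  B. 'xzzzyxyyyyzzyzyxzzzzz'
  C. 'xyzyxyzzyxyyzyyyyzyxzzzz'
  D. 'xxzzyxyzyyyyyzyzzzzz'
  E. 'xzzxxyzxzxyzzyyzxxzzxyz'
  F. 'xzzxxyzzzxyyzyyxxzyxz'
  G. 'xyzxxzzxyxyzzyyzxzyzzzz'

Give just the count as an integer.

4

A → no match
B → match
C → match
D → match
E → no match
F → no match
G → match
Total matched: 4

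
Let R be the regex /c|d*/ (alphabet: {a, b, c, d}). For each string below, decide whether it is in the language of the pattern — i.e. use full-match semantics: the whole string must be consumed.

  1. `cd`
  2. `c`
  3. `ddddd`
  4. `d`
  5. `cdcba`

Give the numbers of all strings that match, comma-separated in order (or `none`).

1 → no match
2 → match
3 → match
4 → match
5 → no match

2, 3, 4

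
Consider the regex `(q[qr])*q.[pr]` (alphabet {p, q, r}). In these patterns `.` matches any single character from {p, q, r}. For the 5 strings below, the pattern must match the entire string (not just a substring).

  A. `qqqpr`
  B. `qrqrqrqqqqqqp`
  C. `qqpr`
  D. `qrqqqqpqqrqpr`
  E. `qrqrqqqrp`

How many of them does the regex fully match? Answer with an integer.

A → match
B → match
C → no match
D → no match
E → match
Total matched: 3

3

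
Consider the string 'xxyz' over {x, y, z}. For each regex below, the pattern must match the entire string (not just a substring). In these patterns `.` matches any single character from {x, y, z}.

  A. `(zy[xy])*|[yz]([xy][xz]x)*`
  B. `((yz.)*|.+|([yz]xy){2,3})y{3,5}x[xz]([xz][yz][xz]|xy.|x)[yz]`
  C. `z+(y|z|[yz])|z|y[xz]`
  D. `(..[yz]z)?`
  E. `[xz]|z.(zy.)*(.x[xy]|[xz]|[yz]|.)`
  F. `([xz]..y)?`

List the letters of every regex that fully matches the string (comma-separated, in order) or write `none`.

D

A → no match
B → no match
C → no match
D → match
E → no match
F → no match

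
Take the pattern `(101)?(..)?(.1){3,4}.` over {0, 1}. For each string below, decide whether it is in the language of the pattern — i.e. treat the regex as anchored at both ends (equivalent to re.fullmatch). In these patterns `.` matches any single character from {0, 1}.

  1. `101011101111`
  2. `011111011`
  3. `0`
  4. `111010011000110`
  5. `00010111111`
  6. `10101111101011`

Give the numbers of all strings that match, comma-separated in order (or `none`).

1. `101011101111` → match
2. `011111011` → match
3. `0` → no match
4 → no match
5. `00010111111` → match
6 → match

1, 2, 5, 6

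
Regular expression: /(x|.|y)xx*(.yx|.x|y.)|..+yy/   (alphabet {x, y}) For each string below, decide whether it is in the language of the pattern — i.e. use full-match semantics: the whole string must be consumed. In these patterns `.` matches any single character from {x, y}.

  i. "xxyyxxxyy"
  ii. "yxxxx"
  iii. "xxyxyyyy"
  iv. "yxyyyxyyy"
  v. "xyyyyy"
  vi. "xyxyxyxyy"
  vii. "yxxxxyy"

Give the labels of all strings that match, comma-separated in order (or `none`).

i, ii, iii, iv, v, vi, vii

i → match
ii → match
iii → match
iv → match
v → match
vi → match
vii → match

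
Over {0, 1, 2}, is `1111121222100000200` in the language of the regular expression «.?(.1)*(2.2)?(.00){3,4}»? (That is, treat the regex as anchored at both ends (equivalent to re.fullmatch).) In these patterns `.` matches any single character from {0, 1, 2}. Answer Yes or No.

Yes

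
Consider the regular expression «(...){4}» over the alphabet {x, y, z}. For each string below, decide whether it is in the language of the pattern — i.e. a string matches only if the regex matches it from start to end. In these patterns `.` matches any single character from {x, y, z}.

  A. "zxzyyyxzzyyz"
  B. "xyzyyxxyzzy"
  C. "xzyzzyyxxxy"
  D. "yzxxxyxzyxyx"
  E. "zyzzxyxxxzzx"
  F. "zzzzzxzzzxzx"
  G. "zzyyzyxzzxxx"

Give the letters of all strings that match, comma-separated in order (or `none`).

A, D, E, F, G

A → match
B → no match
C → no match
D → match
E → match
F → match
G → match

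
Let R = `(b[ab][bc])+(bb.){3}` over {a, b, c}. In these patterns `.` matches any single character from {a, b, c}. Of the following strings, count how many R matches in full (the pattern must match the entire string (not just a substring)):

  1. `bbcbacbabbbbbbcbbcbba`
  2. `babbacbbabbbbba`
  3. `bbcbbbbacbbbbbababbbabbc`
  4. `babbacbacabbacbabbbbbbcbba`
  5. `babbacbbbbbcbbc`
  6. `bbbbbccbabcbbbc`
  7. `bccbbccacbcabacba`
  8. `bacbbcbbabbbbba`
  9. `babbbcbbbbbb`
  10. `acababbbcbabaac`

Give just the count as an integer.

5

1 → match
2 → match
3 → no match
4 → no match
5 → match
6 → no match
7 → no match
8 → match
9 → match
10 → no match — must start with `b`
Total matched: 5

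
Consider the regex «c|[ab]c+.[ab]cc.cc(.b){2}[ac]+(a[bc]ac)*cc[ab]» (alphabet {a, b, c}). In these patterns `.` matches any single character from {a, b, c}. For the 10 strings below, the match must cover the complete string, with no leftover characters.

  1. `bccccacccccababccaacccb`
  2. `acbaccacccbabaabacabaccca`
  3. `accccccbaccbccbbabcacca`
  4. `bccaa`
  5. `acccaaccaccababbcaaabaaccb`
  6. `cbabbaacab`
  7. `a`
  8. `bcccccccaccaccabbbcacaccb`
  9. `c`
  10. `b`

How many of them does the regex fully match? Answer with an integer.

5

1 → match
2 → match
3 → match
4 → no match
5 → no match
6 → no match
7 → no match
8 → match
9 → match
10 → no match
Total matched: 5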